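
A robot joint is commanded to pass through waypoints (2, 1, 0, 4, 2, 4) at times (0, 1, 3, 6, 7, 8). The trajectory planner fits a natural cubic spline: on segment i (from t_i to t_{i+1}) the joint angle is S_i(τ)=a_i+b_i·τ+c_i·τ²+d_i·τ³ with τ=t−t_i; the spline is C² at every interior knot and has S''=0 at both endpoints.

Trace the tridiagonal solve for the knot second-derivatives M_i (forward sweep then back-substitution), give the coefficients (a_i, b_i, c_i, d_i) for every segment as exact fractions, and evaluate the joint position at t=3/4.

Δ: Δ0=-1, Δ1=-1/2, Δ2=4/3, Δ3=-2, Δ4=2
row 1: diag=6, rhs=3; c'=1/3, d'=1/2
row 2: denom=10−2·1/3=28/3; d'=(11−2·1/2)/(28/3)=15/14
row 3: denom=8−3·9/28=197/28; d'=(-20−3·15/14)/(197/28)=-650/197
row 4: denom=4−1·28/197=760/197; d'=(24−1·-650/197)/(760/197)=2689/380
back: M4=2689/380
back: M3=-650/197−28/197·2689/380=-409/95
back: M2=15/14−9/28·-409/95=933/380
back: M1=1/2−1/3·933/380=-121/380
M: M0=0, M1=-121/380, M2=933/380, M3=-409/95, M4=2689/380, M5=0
seg 0: a=2, c=M0/2=0, d=(M1−M0)/(6·1)=-121/2280, b=Δ0−h0·(2M0+M1)/6=-2159/2280
seg 1: a=1, c=M1/2=-121/760, d=(M2−M1)/(6·2)=527/2280, b=Δ1−h1·(2M1+M2)/6=-1261/1140
seg 2: a=0, c=M2/2=933/760, d=(M3−M2)/(6·3)=-2569/6840, b=Δ2−h2·(2M2+M3)/6=235/228
seg 3: a=4, c=M3/2=-409/190, d=(M4−M3)/(6·1)=865/456, b=Δ3−h3·(2M3+M4)/6=-3977/2280
seg 4: a=2, c=M4/2=2689/760, d=(M5−M4)/(6·1)=-2689/2280, b=Δ4−h4·(2M4+M5)/6=-409/1140
t_q=3/4 → seg 0, τ=3/4; S=2+-2159/2280·τ+0·τ²+-121/2280·τ³=61647/48640

  seg 0: a=2 b=-2159/2280 c=0 d=-121/2280
  seg 1: a=1 b=-1261/1140 c=-121/760 d=527/2280
  seg 2: a=0 b=235/228 c=933/760 d=-2569/6840
  seg 3: a=4 b=-3977/2280 c=-409/190 d=865/456
  seg 4: a=2 b=-409/1140 c=2689/760 d=-2689/2280
S(3/4) = 61647/48640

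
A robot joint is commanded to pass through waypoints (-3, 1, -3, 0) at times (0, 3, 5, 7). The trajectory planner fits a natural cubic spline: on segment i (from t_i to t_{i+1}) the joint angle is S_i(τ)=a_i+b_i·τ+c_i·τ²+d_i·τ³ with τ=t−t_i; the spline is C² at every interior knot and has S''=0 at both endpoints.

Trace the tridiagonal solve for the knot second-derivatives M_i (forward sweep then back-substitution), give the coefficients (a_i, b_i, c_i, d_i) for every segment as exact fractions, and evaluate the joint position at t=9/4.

  seg 0: a=-3 b=607/228 c=0 d=-101/684
  seg 1: a=1 b=-151/114 c=-101/76 d=113/228
  seg 2: a=-3 b=-79/114 c=125/76 d=-125/456
S(9/4) = 6363/4864

Δ: Δ0=4/3, Δ1=-2, Δ2=3/2
row 1: diag=10, rhs=-20; c'=1/5, d'=-2
row 2: denom=8−2·1/5=38/5; d'=(21−2·-2)/(38/5)=125/38
back: M2=125/38
back: M1=-2−1/5·125/38=-101/38
M: M0=0, M1=-101/38, M2=125/38, M3=0
seg 0: a=-3, c=M0/2=0, d=(M1−M0)/(6·3)=-101/684, b=Δ0−h0·(2M0+M1)/6=607/228
seg 1: a=1, c=M1/2=-101/76, d=(M2−M1)/(6·2)=113/228, b=Δ1−h1·(2M1+M2)/6=-151/114
seg 2: a=-3, c=M2/2=125/76, d=(M3−M2)/(6·2)=-125/456, b=Δ2−h2·(2M2+M3)/6=-79/114
t_q=9/4 → seg 0, τ=9/4; S=-3+607/228·τ+0·τ²+-101/684·τ³=6363/4864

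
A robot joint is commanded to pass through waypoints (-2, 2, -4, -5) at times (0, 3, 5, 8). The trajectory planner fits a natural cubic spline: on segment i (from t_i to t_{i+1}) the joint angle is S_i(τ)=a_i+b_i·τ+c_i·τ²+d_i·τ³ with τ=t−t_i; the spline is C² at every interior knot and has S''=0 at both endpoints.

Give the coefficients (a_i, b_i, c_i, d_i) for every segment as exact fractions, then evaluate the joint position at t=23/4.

Δ: Δ0=4/3, Δ1=-3, Δ2=-1/3
row 1: diag=10, rhs=-26; c'=1/5, d'=-13/5
row 2: denom=10−2·1/5=48/5; d'=(16−2·-13/5)/(48/5)=53/24
back: M2=53/24
back: M1=-13/5−1/5·53/24=-73/24
M: M0=0, M1=-73/24, M2=53/24, M3=0
seg 0: a=-2, c=M0/2=0, d=(M1−M0)/(6·3)=-73/432, b=Δ0−h0·(2M0+M1)/6=137/48
seg 1: a=2, c=M1/2=-73/48, d=(M2−M1)/(6·2)=7/16, b=Δ1−h1·(2M1+M2)/6=-41/24
seg 2: a=-4, c=M2/2=53/48, d=(M3−M2)/(6·3)=-53/432, b=Δ2−h2·(2M2+M3)/6=-61/24
t_q=23/4 → seg 2, τ=3/4; S=-4+-61/24·τ+53/48·τ²+-53/432·τ³=-5465/1024

  seg 0: a=-2 b=137/48 c=0 d=-73/432
  seg 1: a=2 b=-41/24 c=-73/48 d=7/16
  seg 2: a=-4 b=-61/24 c=53/48 d=-53/432
S(23/4) = -5465/1024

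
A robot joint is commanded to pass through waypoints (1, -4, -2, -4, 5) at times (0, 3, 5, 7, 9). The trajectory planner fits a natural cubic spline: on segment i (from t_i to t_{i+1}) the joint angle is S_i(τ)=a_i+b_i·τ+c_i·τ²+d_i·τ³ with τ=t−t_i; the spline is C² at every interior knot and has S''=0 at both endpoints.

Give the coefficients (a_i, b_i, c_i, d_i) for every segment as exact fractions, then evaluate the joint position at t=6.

  seg 0: a=1 b=-2383/852 c=0 d=107/852
  seg 1: a=-4 b=253/426 c=321/284 d=-395/852
  seg 2: a=-2 b=-191/426 c=-469/284 d=293/426
  seg 3: a=-4 b=511/426 c=703/284 d=-703/1704
S(6) = -969/284

Δ: Δ0=-5/3, Δ1=1, Δ2=-1, Δ3=9/2
row 1: diag=10, rhs=16; c'=1/5, d'=8/5
row 2: denom=8−2·1/5=38/5; d'=(-12−2·8/5)/(38/5)=-2
row 3: denom=8−2·5/19=142/19; d'=(33−2·-2)/(142/19)=703/142
back: M3=703/142
back: M2=-2−5/19·703/142=-469/142
back: M1=8/5−1/5·-469/142=321/142
M: M0=0, M1=321/142, M2=-469/142, M3=703/142, M4=0
seg 0: a=1, c=M0/2=0, d=(M1−M0)/(6·3)=107/852, b=Δ0−h0·(2M0+M1)/6=-2383/852
seg 1: a=-4, c=M1/2=321/284, d=(M2−M1)/(6·2)=-395/852, b=Δ1−h1·(2M1+M2)/6=253/426
seg 2: a=-2, c=M2/2=-469/284, d=(M3−M2)/(6·2)=293/426, b=Δ2−h2·(2M2+M3)/6=-191/426
seg 3: a=-4, c=M3/2=703/284, d=(M4−M3)/(6·2)=-703/1704, b=Δ3−h3·(2M3+M4)/6=511/426
t_q=6 → seg 2, τ=1; S=-2+-191/426·τ+-469/284·τ²+293/426·τ³=-969/284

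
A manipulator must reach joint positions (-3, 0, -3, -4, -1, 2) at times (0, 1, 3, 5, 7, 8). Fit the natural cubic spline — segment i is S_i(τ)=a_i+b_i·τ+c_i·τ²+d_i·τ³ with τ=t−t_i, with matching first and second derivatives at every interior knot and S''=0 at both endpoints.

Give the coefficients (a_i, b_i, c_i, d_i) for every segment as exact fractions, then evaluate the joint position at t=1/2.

  seg 0: a=-3 b=863/224 c=0 d=-191/224
  seg 1: a=0 b=145/112 c=-573/224 d=65/112
  seg 2: a=-3 b=-221/112 c=207/224 d=-3/32
  seg 3: a=-4 b=67/112 c=81/224 d=5/112
  seg 4: a=-1 b=289/112 c=141/224 d=-47/224
S(1/2) = -2115/1792

Δ: Δ0=3, Δ1=-3/2, Δ2=-1/2, Δ3=3/2, Δ4=3
row 1: diag=6, rhs=-27; c'=1/3, d'=-9/2
row 2: denom=8−2·1/3=22/3; d'=(6−2·-9/2)/(22/3)=45/22
row 3: denom=8−2·3/11=82/11; d'=(12−2·45/22)/(82/11)=87/82
row 4: denom=6−2·11/41=224/41; d'=(9−2·87/82)/(224/41)=141/112
back: M4=141/112
back: M3=87/82−11/41·141/112=81/112
back: M2=45/22−3/11·81/112=207/112
back: M1=-9/2−1/3·207/112=-573/112
M: M0=0, M1=-573/112, M2=207/112, M3=81/112, M4=141/112, M5=0
seg 0: a=-3, c=M0/2=0, d=(M1−M0)/(6·1)=-191/224, b=Δ0−h0·(2M0+M1)/6=863/224
seg 1: a=0, c=M1/2=-573/224, d=(M2−M1)/(6·2)=65/112, b=Δ1−h1·(2M1+M2)/6=145/112
seg 2: a=-3, c=M2/2=207/224, d=(M3−M2)/(6·2)=-3/32, b=Δ2−h2·(2M2+M3)/6=-221/112
seg 3: a=-4, c=M3/2=81/224, d=(M4−M3)/(6·2)=5/112, b=Δ3−h3·(2M3+M4)/6=67/112
seg 4: a=-1, c=M4/2=141/224, d=(M5−M4)/(6·1)=-47/224, b=Δ4−h4·(2M4+M5)/6=289/112
t_q=1/2 → seg 0, τ=1/2; S=-3+863/224·τ+0·τ²+-191/224·τ³=-2115/1792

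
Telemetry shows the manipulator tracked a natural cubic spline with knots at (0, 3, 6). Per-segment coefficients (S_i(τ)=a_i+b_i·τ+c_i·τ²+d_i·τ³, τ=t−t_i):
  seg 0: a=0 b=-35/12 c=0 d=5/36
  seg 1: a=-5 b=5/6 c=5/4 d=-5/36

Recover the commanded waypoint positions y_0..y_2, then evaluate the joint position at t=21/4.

y_0 = S_0(0) = a_0 = 0
y_1 = S_1(0) = a_1 = -5
y_2 = S_1(3) = 5
t_q=21/4 is in segment 1 (τ=9/4); S_1(τ)=415/256

y_0=0 y_1=-5 y_2=5
S(21/4) = 415/256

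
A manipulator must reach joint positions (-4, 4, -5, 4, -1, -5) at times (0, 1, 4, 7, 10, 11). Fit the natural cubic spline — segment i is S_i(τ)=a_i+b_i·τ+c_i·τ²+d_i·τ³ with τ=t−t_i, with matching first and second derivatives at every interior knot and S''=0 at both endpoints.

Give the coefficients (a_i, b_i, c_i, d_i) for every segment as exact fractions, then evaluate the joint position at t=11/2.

Δ: Δ0=8, Δ1=-3, Δ2=3, Δ3=-5/3, Δ4=-4
row 1: diag=8, rhs=-66; c'=3/8, d'=-33/4
row 2: denom=12−3·3/8=87/8; d'=(36−3·-33/4)/(87/8)=162/29
row 3: denom=12−3·8/29=324/29; d'=(-28−3·162/29)/(324/29)=-649/162
row 4: denom=8−3·29/108=259/36; d'=(-14−3·-649/162)/(259/36)=-214/777
back: M4=-214/777
back: M3=-649/162−29/108·-214/777=-9166/2331
back: M2=162/29−8/29·-9166/2331=15550/2331
back: M1=-33/4−3/8·15550/2331=-8354/777
M: M0=0, M1=-8354/777, M2=15550/2331, M3=-9166/2331, M4=-214/777, M5=0
seg 0: a=-4, c=M0/2=0, d=(M1−M0)/(6·1)=-4177/2331, b=Δ0−h0·(2M0+M1)/6=22825/2331
seg 1: a=4, c=M1/2=-4177/777, d=(M2−M1)/(6·3)=20306/20979, b=Δ1−h1·(2M1+M2)/6=10294/2331
seg 2: a=-5, c=M2/2=7775/2331, d=(M3−M2)/(6·3)=-334/567, b=Δ2−h2·(2M2+M3)/6=-3974/2331
seg 3: a=4, c=M3/2=-4583/2331, d=(M4−M3)/(6·3)=4262/20979, b=Δ3−h3·(2M3+M4)/6=5602/2331
seg 4: a=-1, c=M4/2=-107/777, d=(M5−M4)/(6·1)=107/2331, b=Δ4−h4·(2M4+M5)/6=-9110/2331
t_q=11/2 → seg 2, τ=3/2; S=-5+-3974/2331·τ+7775/2331·τ²+-334/567·τ³=-151/74

  seg 0: a=-4 b=22825/2331 c=0 d=-4177/2331
  seg 1: a=4 b=10294/2331 c=-4177/777 d=20306/20979
  seg 2: a=-5 b=-3974/2331 c=7775/2331 d=-334/567
  seg 3: a=4 b=5602/2331 c=-4583/2331 d=4262/20979
  seg 4: a=-1 b=-9110/2331 c=-107/777 d=107/2331
S(11/2) = -151/74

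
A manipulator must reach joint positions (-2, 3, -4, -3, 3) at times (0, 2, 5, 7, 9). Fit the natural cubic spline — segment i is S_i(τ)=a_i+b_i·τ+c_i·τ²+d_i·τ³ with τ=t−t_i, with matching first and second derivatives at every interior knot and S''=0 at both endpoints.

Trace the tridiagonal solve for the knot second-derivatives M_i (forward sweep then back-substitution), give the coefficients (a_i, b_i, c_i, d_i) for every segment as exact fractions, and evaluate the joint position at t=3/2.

Δ: Δ0=5/2, Δ1=-7/3, Δ2=1/2, Δ3=3
row 1: diag=10, rhs=-29; c'=3/10, d'=-29/10
row 2: denom=10−3·3/10=91/10; d'=(17−3·-29/10)/(91/10)=257/91
row 3: denom=8−2·20/91=688/91; d'=(15−2·257/91)/(688/91)=851/688
back: M3=851/688
back: M2=257/91−20/91·851/688=439/172
back: M1=-29/10−3/10·439/172=-1261/344
M: M0=0, M1=-1261/344, M2=439/172, M3=851/688, M4=0
seg 0: a=-2, c=M0/2=0, d=(M1−M0)/(6·2)=-1261/4128, b=Δ0−h0·(2M0+M1)/6=3841/1032
seg 1: a=3, c=M1/2=-1261/688, d=(M2−M1)/(6·3)=713/2064, b=Δ1−h1·(2M1+M2)/6=29/516
seg 2: a=-4, c=M2/2=439/344, d=(M3−M2)/(6·2)=-905/8256, b=Δ2−h2·(2M2+M3)/6=-3331/2064
seg 3: a=-3, c=M3/2=851/1376, d=(M4−M3)/(6·2)=-851/8256, b=Δ3−h3·(2M3+M4)/6=2245/1032
t_q=3/2 → seg 0, τ=3/2; S=-2+3841/1032·τ+0·τ²+-1261/4128·τ³=28091/11008

  seg 0: a=-2 b=3841/1032 c=0 d=-1261/4128
  seg 1: a=3 b=29/516 c=-1261/688 d=713/2064
  seg 2: a=-4 b=-3331/2064 c=439/344 d=-905/8256
  seg 3: a=-3 b=2245/1032 c=851/1376 d=-851/8256
S(3/2) = 28091/11008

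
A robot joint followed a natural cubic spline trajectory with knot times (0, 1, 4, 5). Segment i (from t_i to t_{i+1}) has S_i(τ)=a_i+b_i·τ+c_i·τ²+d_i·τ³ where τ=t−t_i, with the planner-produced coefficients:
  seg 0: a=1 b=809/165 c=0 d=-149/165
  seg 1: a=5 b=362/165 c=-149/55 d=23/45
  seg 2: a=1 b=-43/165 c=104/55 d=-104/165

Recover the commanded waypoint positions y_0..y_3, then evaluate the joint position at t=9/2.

y_0 = S_0(0) = a_0 = 1
y_1 = S_1(0) = a_1 = 5
y_2 = S_2(0) = a_2 = 1
y_3 = S_2(1) = 2
t_q=9/2 is in segment 2 (τ=1/2); S_2(τ)=139/110

y_0=1 y_1=5 y_2=1 y_3=2
S(9/2) = 139/110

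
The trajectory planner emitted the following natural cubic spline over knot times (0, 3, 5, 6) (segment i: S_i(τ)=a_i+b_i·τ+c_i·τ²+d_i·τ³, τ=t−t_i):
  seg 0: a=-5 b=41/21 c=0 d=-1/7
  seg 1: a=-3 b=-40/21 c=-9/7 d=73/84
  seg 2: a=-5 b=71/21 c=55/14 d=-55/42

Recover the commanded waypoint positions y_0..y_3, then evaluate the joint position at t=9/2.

y_0 = S_0(0) = a_0 = -5
y_1 = S_1(0) = a_1 = -3
y_2 = S_2(0) = a_2 = -5
y_3 = S_2(1) = 1
t_q=9/2 is in segment 1 (τ=3/2); S_1(τ)=-1303/224

y_0=-5 y_1=-3 y_2=-5 y_3=1
S(9/2) = -1303/224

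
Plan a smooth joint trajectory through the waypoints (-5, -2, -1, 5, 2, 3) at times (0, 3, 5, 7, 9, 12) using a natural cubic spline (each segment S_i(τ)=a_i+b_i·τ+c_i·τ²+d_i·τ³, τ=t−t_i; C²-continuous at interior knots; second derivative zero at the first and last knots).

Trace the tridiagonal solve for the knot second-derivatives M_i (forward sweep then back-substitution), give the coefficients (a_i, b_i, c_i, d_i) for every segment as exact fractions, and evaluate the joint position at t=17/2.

  seg 0: a=-5 b=71/48 c=0 d=-23/432
  seg 1: a=-2 b=1/24 c=-23/48 d=17/48
  seg 2: a=-1 b=19/8 c=79/48 d=-2/3
  seg 3: a=5 b=23/24 c=-113/48 d=9/16
  seg 4: a=2 b=-41/24 c=49/48 d=-49/432
S(17/2) = 389/128

Δ: Δ0=1, Δ1=1/2, Δ2=3, Δ3=-3/2, Δ4=1/3
row 1: diag=10, rhs=-3; c'=1/5, d'=-3/10
row 2: denom=8−2·1/5=38/5; d'=(15−2·-3/10)/(38/5)=39/19
row 3: denom=8−2·5/19=142/19; d'=(-27−2·39/19)/(142/19)=-591/142
row 4: denom=10−2·19/71=672/71; d'=(11−2·-591/142)/(672/71)=49/24
back: M4=49/24
back: M3=-591/142−19/71·49/24=-113/24
back: M2=39/19−5/19·-113/24=79/24
back: M1=-3/10−1/5·79/24=-23/24
M: M0=0, M1=-23/24, M2=79/24, M3=-113/24, M4=49/24, M5=0
seg 0: a=-5, c=M0/2=0, d=(M1−M0)/(6·3)=-23/432, b=Δ0−h0·(2M0+M1)/6=71/48
seg 1: a=-2, c=M1/2=-23/48, d=(M2−M1)/(6·2)=17/48, b=Δ1−h1·(2M1+M2)/6=1/24
seg 2: a=-1, c=M2/2=79/48, d=(M3−M2)/(6·2)=-2/3, b=Δ2−h2·(2M2+M3)/6=19/8
seg 3: a=5, c=M3/2=-113/48, d=(M4−M3)/(6·2)=9/16, b=Δ3−h3·(2M3+M4)/6=23/24
seg 4: a=2, c=M4/2=49/48, d=(M5−M4)/(6·3)=-49/432, b=Δ4−h4·(2M4+M5)/6=-41/24
t_q=17/2 → seg 3, τ=3/2; S=5+23/24·τ+-113/48·τ²+9/16·τ³=389/128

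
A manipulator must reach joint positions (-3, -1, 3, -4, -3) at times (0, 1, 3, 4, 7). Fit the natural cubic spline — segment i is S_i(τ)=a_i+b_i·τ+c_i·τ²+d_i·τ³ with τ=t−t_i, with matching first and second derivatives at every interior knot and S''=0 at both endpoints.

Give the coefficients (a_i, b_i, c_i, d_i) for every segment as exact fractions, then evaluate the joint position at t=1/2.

  seg 0: a=-3 b=512/375 c=0 d=238/375
  seg 1: a=-1 b=1226/375 c=238/125 d=-476/375
  seg 2: a=3 b=-326/75 c=-714/125 d=1147/375
  seg 3: a=-4 b=-2473/375 c=433/125 d=-433/1125
S(1/2) = -1119/500

Δ: Δ0=2, Δ1=2, Δ2=-7, Δ3=1/3
row 1: diag=6, rhs=0; c'=1/3, d'=0
row 2: denom=6−2·1/3=16/3; d'=(-54−2·0)/(16/3)=-81/8
row 3: denom=8−1·3/16=125/16; d'=(44−1·-81/8)/(125/16)=866/125
back: M3=866/125
back: M2=-81/8−3/16·866/125=-1428/125
back: M1=0−1/3·-1428/125=476/125
M: M0=0, M1=476/125, M2=-1428/125, M3=866/125, M4=0
seg 0: a=-3, c=M0/2=0, d=(M1−M0)/(6·1)=238/375, b=Δ0−h0·(2M0+M1)/6=512/375
seg 1: a=-1, c=M1/2=238/125, d=(M2−M1)/(6·2)=-476/375, b=Δ1−h1·(2M1+M2)/6=1226/375
seg 2: a=3, c=M2/2=-714/125, d=(M3−M2)/(6·1)=1147/375, b=Δ2−h2·(2M2+M3)/6=-326/75
seg 3: a=-4, c=M3/2=433/125, d=(M4−M3)/(6·3)=-433/1125, b=Δ3−h3·(2M3+M4)/6=-2473/375
t_q=1/2 → seg 0, τ=1/2; S=-3+512/375·τ+0·τ²+238/375·τ³=-1119/500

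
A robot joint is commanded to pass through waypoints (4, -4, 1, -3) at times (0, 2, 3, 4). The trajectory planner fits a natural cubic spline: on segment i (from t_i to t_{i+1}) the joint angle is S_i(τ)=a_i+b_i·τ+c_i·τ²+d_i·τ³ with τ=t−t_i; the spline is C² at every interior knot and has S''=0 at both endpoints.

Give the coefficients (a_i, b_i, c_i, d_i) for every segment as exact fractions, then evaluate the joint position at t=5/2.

Δ: Δ0=-4, Δ1=5, Δ2=-4
row 1: diag=6, rhs=54; c'=1/6, d'=9
row 2: denom=4−1·1/6=23/6; d'=(-54−1·9)/(23/6)=-378/23
back: M2=-378/23
back: M1=9−1/6·-378/23=270/23
M: M0=0, M1=270/23, M2=-378/23, M3=0
seg 0: a=4, c=M0/2=0, d=(M1−M0)/(6·2)=45/46, b=Δ0−h0·(2M0+M1)/6=-182/23
seg 1: a=-4, c=M1/2=135/23, d=(M2−M1)/(6·1)=-108/23, b=Δ1−h1·(2M1+M2)/6=88/23
seg 2: a=1, c=M2/2=-189/23, d=(M3−M2)/(6·1)=63/23, b=Δ2−h2·(2M2+M3)/6=34/23
t_q=5/2 → seg 1, τ=1/2; S=-4+88/23·τ+135/23·τ²+-108/23·τ³=-111/92

  seg 0: a=4 b=-182/23 c=0 d=45/46
  seg 1: a=-4 b=88/23 c=135/23 d=-108/23
  seg 2: a=1 b=34/23 c=-189/23 d=63/23
S(5/2) = -111/92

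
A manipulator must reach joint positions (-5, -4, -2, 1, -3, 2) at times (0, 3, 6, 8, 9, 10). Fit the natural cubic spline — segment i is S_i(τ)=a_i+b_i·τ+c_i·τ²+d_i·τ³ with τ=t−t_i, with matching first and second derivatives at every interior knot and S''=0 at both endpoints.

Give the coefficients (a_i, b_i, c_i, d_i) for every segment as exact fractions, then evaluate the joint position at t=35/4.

  seg 0: a=-5 b=869/1574 c=0 d=-1033/42498
  seg 1: a=-4 b=-82/787 c=-1033/4722 d=6739/42498
  seg 2: a=-2 b=4509/1574 c=951/787 d=-744/787
  seg 3: a=1 b=-5739/1574 c=-3513/787 d=6469/1574
  seg 4: a=-3 b=-192/787 c=12381/1574 d=-4127/1574
S(35/4) = -253009/100736

Δ: Δ0=1/3, Δ1=2/3, Δ2=3/2, Δ3=-4, Δ4=5
row 1: diag=12, rhs=2; c'=1/4, d'=1/6
row 2: denom=10−3·1/4=37/4; d'=(5−3·1/6)/(37/4)=18/37
row 3: denom=6−2·8/37=206/37; d'=(-33−2·18/37)/(206/37)=-1257/206
row 4: denom=4−1·37/206=787/206; d'=(54−1·-1257/206)/(787/206)=12381/787
back: M4=12381/787
back: M3=-1257/206−37/206·12381/787=-7026/787
back: M2=18/37−8/37·-7026/787=1902/787
back: M1=1/6−1/4·1902/787=-1033/2361
M: M0=0, M1=-1033/2361, M2=1902/787, M3=-7026/787, M4=12381/787, M5=0
seg 0: a=-5, c=M0/2=0, d=(M1−M0)/(6·3)=-1033/42498, b=Δ0−h0·(2M0+M1)/6=869/1574
seg 1: a=-4, c=M1/2=-1033/4722, d=(M2−M1)/(6·3)=6739/42498, b=Δ1−h1·(2M1+M2)/6=-82/787
seg 2: a=-2, c=M2/2=951/787, d=(M3−M2)/(6·2)=-744/787, b=Δ2−h2·(2M2+M3)/6=4509/1574
seg 3: a=1, c=M3/2=-3513/787, d=(M4−M3)/(6·1)=6469/1574, b=Δ3−h3·(2M3+M4)/6=-5739/1574
seg 4: a=-3, c=M4/2=12381/1574, d=(M5−M4)/(6·1)=-4127/1574, b=Δ4−h4·(2M4+M5)/6=-192/787
t_q=35/4 → seg 3, τ=3/4; S=1+-5739/1574·τ+-3513/787·τ²+6469/1574·τ³=-253009/100736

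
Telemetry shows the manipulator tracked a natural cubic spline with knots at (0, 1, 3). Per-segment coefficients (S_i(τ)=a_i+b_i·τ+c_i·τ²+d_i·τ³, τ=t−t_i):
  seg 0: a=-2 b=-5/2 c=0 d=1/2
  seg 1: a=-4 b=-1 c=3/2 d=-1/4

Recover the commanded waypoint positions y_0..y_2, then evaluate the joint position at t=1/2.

y_0=-2 y_1=-4 y_2=-2
S(1/2) = -51/16

y_0 = S_0(0) = a_0 = -2
y_1 = S_1(0) = a_1 = -4
y_2 = S_1(2) = -2
t_q=1/2 is in segment 0 (τ=1/2); S_0(τ)=-51/16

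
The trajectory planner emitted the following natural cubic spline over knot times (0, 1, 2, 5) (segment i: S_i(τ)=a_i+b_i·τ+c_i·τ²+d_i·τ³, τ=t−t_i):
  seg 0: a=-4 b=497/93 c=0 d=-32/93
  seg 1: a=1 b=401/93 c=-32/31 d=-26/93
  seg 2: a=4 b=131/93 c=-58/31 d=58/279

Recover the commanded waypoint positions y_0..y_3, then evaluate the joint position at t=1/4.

y_0 = S_0(0) = a_0 = -4
y_1 = S_1(0) = a_1 = 1
y_2 = S_2(0) = a_2 = 4
y_3 = S_2(3) = -3
t_q=1/4 is in segment 0 (τ=1/4); S_0(τ)=-331/124

y_0=-4 y_1=1 y_2=4 y_3=-3
S(1/4) = -331/124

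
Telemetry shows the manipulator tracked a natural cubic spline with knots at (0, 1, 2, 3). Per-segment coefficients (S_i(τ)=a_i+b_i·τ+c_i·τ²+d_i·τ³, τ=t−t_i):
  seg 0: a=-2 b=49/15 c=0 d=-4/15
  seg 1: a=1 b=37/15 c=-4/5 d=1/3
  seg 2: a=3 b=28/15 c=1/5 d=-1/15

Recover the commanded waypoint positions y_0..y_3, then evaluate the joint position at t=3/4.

y_0 = S_0(0) = a_0 = -2
y_1 = S_1(0) = a_1 = 1
y_2 = S_2(0) = a_2 = 3
y_3 = S_2(1) = 5
t_q=3/4 is in segment 0 (τ=3/4); S_0(τ)=27/80

y_0=-2 y_1=1 y_2=3 y_3=5
S(3/4) = 27/80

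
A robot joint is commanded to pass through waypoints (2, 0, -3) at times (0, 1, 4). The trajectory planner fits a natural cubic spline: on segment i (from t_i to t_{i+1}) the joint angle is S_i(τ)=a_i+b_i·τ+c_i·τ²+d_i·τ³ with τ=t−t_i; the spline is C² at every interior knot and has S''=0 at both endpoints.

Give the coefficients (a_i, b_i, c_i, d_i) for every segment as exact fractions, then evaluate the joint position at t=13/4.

  seg 0: a=2 b=-17/8 c=0 d=1/8
  seg 1: a=0 b=-7/4 c=3/8 d=-1/24
S(13/4) = -1287/512

Δ: Δ0=-2, Δ1=-1
row 1: diag=8, rhs=6; c'=3/8, d'=3/4
back: M1=3/4
M: M0=0, M1=3/4, M2=0
seg 0: a=2, c=M0/2=0, d=(M1−M0)/(6·1)=1/8, b=Δ0−h0·(2M0+M1)/6=-17/8
seg 1: a=0, c=M1/2=3/8, d=(M2−M1)/(6·3)=-1/24, b=Δ1−h1·(2M1+M2)/6=-7/4
t_q=13/4 → seg 1, τ=9/4; S=0+-7/4·τ+3/8·τ²+-1/24·τ³=-1287/512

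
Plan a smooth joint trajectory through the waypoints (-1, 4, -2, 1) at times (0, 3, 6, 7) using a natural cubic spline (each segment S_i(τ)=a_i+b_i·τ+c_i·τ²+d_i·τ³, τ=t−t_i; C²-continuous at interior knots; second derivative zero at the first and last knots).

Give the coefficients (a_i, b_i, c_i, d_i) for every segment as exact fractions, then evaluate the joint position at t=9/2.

  seg 0: a=-1 b=278/87 c=0 d=-133/783
  seg 1: a=4 b=-121/87 c=-133/87 d=346/783
  seg 2: a=-2 b=119/87 c=71/29 d=-71/87
S(9/2) = -1/29

Δ: Δ0=5/3, Δ1=-2, Δ2=3
row 1: diag=12, rhs=-22; c'=1/4, d'=-11/6
row 2: denom=8−3·1/4=29/4; d'=(30−3·-11/6)/(29/4)=142/29
back: M2=142/29
back: M1=-11/6−1/4·142/29=-266/87
M: M0=0, M1=-266/87, M2=142/29, M3=0
seg 0: a=-1, c=M0/2=0, d=(M1−M0)/(6·3)=-133/783, b=Δ0−h0·(2M0+M1)/6=278/87
seg 1: a=4, c=M1/2=-133/87, d=(M2−M1)/(6·3)=346/783, b=Δ1−h1·(2M1+M2)/6=-121/87
seg 2: a=-2, c=M2/2=71/29, d=(M3−M2)/(6·1)=-71/87, b=Δ2−h2·(2M2+M3)/6=119/87
t_q=9/2 → seg 1, τ=3/2; S=4+-121/87·τ+-133/87·τ²+346/783·τ³=-1/29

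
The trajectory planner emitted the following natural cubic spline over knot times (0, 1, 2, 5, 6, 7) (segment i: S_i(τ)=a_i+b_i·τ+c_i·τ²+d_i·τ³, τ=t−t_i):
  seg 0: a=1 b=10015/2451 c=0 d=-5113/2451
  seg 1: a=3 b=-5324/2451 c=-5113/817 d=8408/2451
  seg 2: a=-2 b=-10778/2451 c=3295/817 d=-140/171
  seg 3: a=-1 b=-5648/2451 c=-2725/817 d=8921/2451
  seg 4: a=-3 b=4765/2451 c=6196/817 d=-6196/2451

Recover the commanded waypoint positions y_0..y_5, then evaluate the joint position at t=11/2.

y_0=1 y_1=3 y_2=-2 y_3=-1 y_4=-3 y_5=4
S(11/2) = -16543/6536

y_0 = S_0(0) = a_0 = 1
y_1 = S_1(0) = a_1 = 3
y_2 = S_2(0) = a_2 = -2
y_3 = S_3(0) = a_3 = -1
y_4 = S_4(0) = a_4 = -3
y_5 = S_4(1) = 4
t_q=11/2 is in segment 3 (τ=1/2); S_3(τ)=-16543/6536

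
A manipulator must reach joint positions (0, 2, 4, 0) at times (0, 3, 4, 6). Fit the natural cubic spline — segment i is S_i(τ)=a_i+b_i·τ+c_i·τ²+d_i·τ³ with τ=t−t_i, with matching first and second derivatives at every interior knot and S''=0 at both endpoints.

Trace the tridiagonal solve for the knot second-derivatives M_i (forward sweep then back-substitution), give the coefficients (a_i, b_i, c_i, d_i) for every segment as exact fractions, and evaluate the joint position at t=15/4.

Δ: Δ0=2/3, Δ1=2, Δ2=-2
row 1: diag=8, rhs=8; c'=1/8, d'=1
row 2: denom=6−1·1/8=47/8; d'=(-24−1·1)/(47/8)=-200/47
back: M2=-200/47
back: M1=1−1/8·-200/47=72/47
M: M0=0, M1=72/47, M2=-200/47, M3=0
seg 0: a=0, c=M0/2=0, d=(M1−M0)/(6·3)=4/47, b=Δ0−h0·(2M0+M1)/6=-14/141
seg 1: a=2, c=M1/2=36/47, d=(M2−M1)/(6·1)=-136/141, b=Δ1−h1·(2M1+M2)/6=310/141
seg 2: a=4, c=M2/2=-100/47, d=(M3−M2)/(6·2)=50/141, b=Δ2−h2·(2M2+M3)/6=118/141
t_q=15/4 → seg 1, τ=3/4; S=2+310/141·τ+36/47·τ²+-136/141·τ³=1381/376

  seg 0: a=0 b=-14/141 c=0 d=4/47
  seg 1: a=2 b=310/141 c=36/47 d=-136/141
  seg 2: a=4 b=118/141 c=-100/47 d=50/141
S(15/4) = 1381/376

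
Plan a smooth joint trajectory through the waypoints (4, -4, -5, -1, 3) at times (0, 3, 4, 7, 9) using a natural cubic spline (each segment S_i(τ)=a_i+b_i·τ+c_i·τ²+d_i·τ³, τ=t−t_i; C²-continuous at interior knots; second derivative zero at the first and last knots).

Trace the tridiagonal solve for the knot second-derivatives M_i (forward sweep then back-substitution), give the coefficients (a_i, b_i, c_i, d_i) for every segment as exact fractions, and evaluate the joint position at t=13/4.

Δ: Δ0=-8/3, Δ1=-1, Δ2=4/3, Δ3=2
row 1: diag=8, rhs=10; c'=1/8, d'=5/4
row 2: denom=8−1·1/8=63/8; d'=(14−1·5/4)/(63/8)=34/21
row 3: denom=10−3·8/21=62/7; d'=(4−3·34/21)/(62/7)=-3/31
back: M3=-3/31
back: M2=34/21−8/21·-3/31=154/93
back: M1=5/4−1/8·154/93=97/93
M: M0=0, M1=97/93, M2=154/93, M3=-3/31, M4=0
seg 0: a=4, c=M0/2=0, d=(M1−M0)/(6·3)=97/1674, b=Δ0−h0·(2M0+M1)/6=-593/186
seg 1: a=-4, c=M1/2=97/186, d=(M2−M1)/(6·1)=19/186, b=Δ1−h1·(2M1+M2)/6=-151/93
seg 2: a=-5, c=M2/2=77/93, d=(M3−M2)/(6·3)=-163/1674, b=Δ2−h2·(2M2+M3)/6=-17/62
seg 3: a=-1, c=M3/2=-3/62, d=(M4−M3)/(6·2)=1/124, b=Δ3−h3·(2M3+M4)/6=64/31
t_q=13/4 → seg 1, τ=1/4; S=-4+-151/93·τ+97/186·τ²+19/186·τ³=-17347/3968

  seg 0: a=4 b=-593/186 c=0 d=97/1674
  seg 1: a=-4 b=-151/93 c=97/186 d=19/186
  seg 2: a=-5 b=-17/62 c=77/93 d=-163/1674
  seg 3: a=-1 b=64/31 c=-3/62 d=1/124
S(13/4) = -17347/3968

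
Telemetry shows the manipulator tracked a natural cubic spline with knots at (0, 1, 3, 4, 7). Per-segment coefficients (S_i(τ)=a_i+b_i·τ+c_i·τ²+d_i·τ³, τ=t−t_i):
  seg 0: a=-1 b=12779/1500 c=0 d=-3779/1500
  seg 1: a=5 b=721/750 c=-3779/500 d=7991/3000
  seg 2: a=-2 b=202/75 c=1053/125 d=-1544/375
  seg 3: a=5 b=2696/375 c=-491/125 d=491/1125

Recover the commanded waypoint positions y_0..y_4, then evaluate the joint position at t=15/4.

y_0 = S_0(0) = a_0 = -1
y_1 = S_1(0) = a_1 = 5
y_2 = S_2(0) = a_2 = -2
y_3 = S_3(0) = a_3 = 5
y_4 = S_3(3) = 3
t_q=15/4 is in segment 2 (τ=3/4); S_2(τ)=6043/2000

y_0=-1 y_1=5 y_2=-2 y_3=5 y_4=3
S(15/4) = 6043/2000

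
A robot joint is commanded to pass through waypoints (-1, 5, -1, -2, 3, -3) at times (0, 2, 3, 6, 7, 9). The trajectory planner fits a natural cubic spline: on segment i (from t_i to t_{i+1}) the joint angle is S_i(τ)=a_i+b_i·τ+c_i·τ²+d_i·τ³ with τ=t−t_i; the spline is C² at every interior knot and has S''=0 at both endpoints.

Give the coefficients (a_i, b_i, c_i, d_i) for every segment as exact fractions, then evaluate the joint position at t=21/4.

  seg 0: a=-1 b=35231/5655 c=0 d=-9133/11310
  seg 1: a=5 b=-19567/5655 c=-9133/1885 d=13036/5655
  seg 2: a=-1 b=-35257/5655 c=3903/1885 d=-1/29
  seg 3: a=-2 b=29732/5655 c=3318/1885 d=-11411/5655
  seg 4: a=3 b=15407/5655 c=-8093/1885 d=8093/11310
S(21/4) = -595789/120640

Δ: Δ0=3, Δ1=-6, Δ2=-1/3, Δ3=5, Δ4=-3
row 1: diag=6, rhs=-54; c'=1/6, d'=-9
row 2: denom=8−1·1/6=47/6; d'=(34−1·-9)/(47/6)=258/47
row 3: denom=8−3·18/47=322/47; d'=(32−3·258/47)/(322/47)=365/161
row 4: denom=6−1·47/322=1885/322; d'=(-48−1·365/161)/(1885/322)=-16186/1885
back: M4=-16186/1885
back: M3=365/161−47/322·-16186/1885=6636/1885
back: M2=258/47−18/47·6636/1885=7806/1885
back: M1=-9−1/6·7806/1885=-18266/1885
M: M0=0, M1=-18266/1885, M2=7806/1885, M3=6636/1885, M4=-16186/1885, M5=0
seg 0: a=-1, c=M0/2=0, d=(M1−M0)/(6·2)=-9133/11310, b=Δ0−h0·(2M0+M1)/6=35231/5655
seg 1: a=5, c=M1/2=-9133/1885, d=(M2−M1)/(6·1)=13036/5655, b=Δ1−h1·(2M1+M2)/6=-19567/5655
seg 2: a=-1, c=M2/2=3903/1885, d=(M3−M2)/(6·3)=-1/29, b=Δ2−h2·(2M2+M3)/6=-35257/5655
seg 3: a=-2, c=M3/2=3318/1885, d=(M4−M3)/(6·1)=-11411/5655, b=Δ3−h3·(2M3+M4)/6=29732/5655
seg 4: a=3, c=M4/2=-8093/1885, d=(M5−M4)/(6·2)=8093/11310, b=Δ4−h4·(2M4+M5)/6=15407/5655
t_q=21/4 → seg 2, τ=9/4; S=-1+-35257/5655·τ+3903/1885·τ²+-1/29·τ³=-595789/120640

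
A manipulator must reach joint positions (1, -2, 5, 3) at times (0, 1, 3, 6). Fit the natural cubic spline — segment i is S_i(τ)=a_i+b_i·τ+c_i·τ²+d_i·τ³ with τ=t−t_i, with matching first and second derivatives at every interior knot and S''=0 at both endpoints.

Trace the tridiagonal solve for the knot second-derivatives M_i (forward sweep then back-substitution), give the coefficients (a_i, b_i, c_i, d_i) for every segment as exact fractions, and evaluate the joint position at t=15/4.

Δ: Δ0=-3, Δ1=7/2, Δ2=-2/3
row 1: diag=6, rhs=39; c'=1/3, d'=13/2
row 2: denom=10−2·1/3=28/3; d'=(-25−2·13/2)/(28/3)=-57/14
back: M2=-57/14
back: M1=13/2−1/3·-57/14=55/7
M: M0=0, M1=55/7, M2=-57/14, M3=0
seg 0: a=1, c=M0/2=0, d=(M1−M0)/(6·1)=55/42, b=Δ0−h0·(2M0+M1)/6=-181/42
seg 1: a=-2, c=M1/2=55/14, d=(M2−M1)/(6·2)=-167/168, b=Δ1−h1·(2M1+M2)/6=-8/21
seg 2: a=5, c=M2/2=-57/28, d=(M3−M2)/(6·3)=19/84, b=Δ2−h2·(2M2+M3)/6=143/42
t_q=15/4 → seg 2, τ=3/4; S=5+143/42·τ+-57/28·τ²+19/84·τ³=1665/256

  seg 0: a=1 b=-181/42 c=0 d=55/42
  seg 1: a=-2 b=-8/21 c=55/14 d=-167/168
  seg 2: a=5 b=143/42 c=-57/28 d=19/84
S(15/4) = 1665/256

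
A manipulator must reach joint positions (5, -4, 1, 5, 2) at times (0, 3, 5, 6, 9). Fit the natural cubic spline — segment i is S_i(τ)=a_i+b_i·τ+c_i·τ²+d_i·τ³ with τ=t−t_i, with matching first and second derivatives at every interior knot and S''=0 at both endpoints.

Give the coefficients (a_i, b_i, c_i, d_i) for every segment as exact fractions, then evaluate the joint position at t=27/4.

Δ: Δ0=-3, Δ1=5/2, Δ2=4, Δ3=-1
row 1: diag=10, rhs=33; c'=1/5, d'=33/10
row 2: denom=6−2·1/5=28/5; d'=(9−2·33/10)/(28/5)=3/7
row 3: denom=8−1·5/28=219/28; d'=(-30−1·3/7)/(219/28)=-284/73
back: M3=-284/73
back: M2=3/7−5/28·-284/73=82/73
back: M1=33/10−1/5·82/73=449/146
M: M0=0, M1=449/146, M2=82/73, M3=-284/73, M4=0
seg 0: a=5, c=M0/2=0, d=(M1−M0)/(6·3)=449/2628, b=Δ0−h0·(2M0+M1)/6=-1325/292
seg 1: a=-4, c=M1/2=449/292, d=(M2−M1)/(6·2)=-95/584, b=Δ1−h1·(2M1+M2)/6=11/146
seg 2: a=1, c=M2/2=41/73, d=(M3−M2)/(6·1)=-61/73, b=Δ2−h2·(2M2+M3)/6=312/73
seg 3: a=5, c=M3/2=-142/73, d=(M4−M3)/(6·3)=142/657, b=Δ3−h3·(2M3+M4)/6=211/73
t_q=27/4 → seg 3, τ=3/4; S=5+211/73·τ+-142/73·τ²+142/657·τ³=14401/2336

  seg 0: a=5 b=-1325/292 c=0 d=449/2628
  seg 1: a=-4 b=11/146 c=449/292 d=-95/584
  seg 2: a=1 b=312/73 c=41/73 d=-61/73
  seg 3: a=5 b=211/73 c=-142/73 d=142/657
S(27/4) = 14401/2336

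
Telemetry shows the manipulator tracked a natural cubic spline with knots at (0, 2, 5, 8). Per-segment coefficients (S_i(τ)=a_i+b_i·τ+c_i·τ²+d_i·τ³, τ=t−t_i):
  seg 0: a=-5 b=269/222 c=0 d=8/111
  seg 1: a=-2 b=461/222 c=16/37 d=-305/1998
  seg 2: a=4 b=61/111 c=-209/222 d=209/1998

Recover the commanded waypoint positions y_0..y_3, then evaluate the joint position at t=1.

y_0 = S_0(0) = a_0 = -5
y_1 = S_1(0) = a_1 = -2
y_2 = S_2(0) = a_2 = 4
y_3 = S_2(3) = 0
t_q=1 is in segment 0 (τ=1); S_0(τ)=-275/74

y_0=-5 y_1=-2 y_2=4 y_3=0
S(1) = -275/74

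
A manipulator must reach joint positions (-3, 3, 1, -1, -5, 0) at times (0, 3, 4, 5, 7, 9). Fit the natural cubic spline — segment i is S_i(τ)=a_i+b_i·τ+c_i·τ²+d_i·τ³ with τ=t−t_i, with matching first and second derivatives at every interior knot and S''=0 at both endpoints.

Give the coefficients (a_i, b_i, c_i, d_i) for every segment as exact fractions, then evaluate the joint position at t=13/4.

  seg 0: a=-3 b=4643/1300 c=0 d=-227/1300
  seg 1: a=3 b=-743/650 c=-2043/1300 d=929/1300
  seg 2: a=1 b=-557/260 c=186/325 d=-43/100
  seg 3: a=-1 b=-1487/650 c=-933/1300 d=28/65
  seg 4: a=-5 b=7/650 c=2427/1300 d=-809/2600
S(13/4) = 218581/83200

Δ: Δ0=2, Δ1=-2, Δ2=-2, Δ3=-2, Δ4=5/2
row 1: diag=8, rhs=-24; c'=1/8, d'=-3
row 2: denom=4−1·1/8=31/8; d'=(0−1·-3)/(31/8)=24/31
row 3: denom=6−1·8/31=178/31; d'=(0−1·24/31)/(178/31)=-12/89
row 4: denom=8−2·31/89=650/89; d'=(27−2·-12/89)/(650/89)=2427/650
back: M4=2427/650
back: M3=-12/89−31/89·2427/650=-933/650
back: M2=24/31−8/31·-933/650=372/325
back: M1=-3−1/8·372/325=-2043/650
M: M0=0, M1=-2043/650, M2=372/325, M3=-933/650, M4=2427/650, M5=0
seg 0: a=-3, c=M0/2=0, d=(M1−M0)/(6·3)=-227/1300, b=Δ0−h0·(2M0+M1)/6=4643/1300
seg 1: a=3, c=M1/2=-2043/1300, d=(M2−M1)/(6·1)=929/1300, b=Δ1−h1·(2M1+M2)/6=-743/650
seg 2: a=1, c=M2/2=186/325, d=(M3−M2)/(6·1)=-43/100, b=Δ2−h2·(2M2+M3)/6=-557/260
seg 3: a=-1, c=M3/2=-933/1300, d=(M4−M3)/(6·2)=28/65, b=Δ3−h3·(2M3+M4)/6=-1487/650
seg 4: a=-5, c=M4/2=2427/1300, d=(M5−M4)/(6·2)=-809/2600, b=Δ4−h4·(2M4+M5)/6=7/650
t_q=13/4 → seg 1, τ=1/4; S=3+-743/650·τ+-2043/1300·τ²+929/1300·τ³=218581/83200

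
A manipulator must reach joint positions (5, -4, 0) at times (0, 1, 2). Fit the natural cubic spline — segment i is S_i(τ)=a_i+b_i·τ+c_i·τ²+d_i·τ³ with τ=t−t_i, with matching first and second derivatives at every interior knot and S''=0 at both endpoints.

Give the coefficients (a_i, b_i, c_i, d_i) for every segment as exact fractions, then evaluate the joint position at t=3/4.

  seg 0: a=5 b=-49/4 c=0 d=13/4
  seg 1: a=-4 b=-5/2 c=39/4 d=-13/4
S(3/4) = -721/256

Δ: Δ0=-9, Δ1=4
row 1: diag=4, rhs=78; c'=1/4, d'=39/2
back: M1=39/2
M: M0=0, M1=39/2, M2=0
seg 0: a=5, c=M0/2=0, d=(M1−M0)/(6·1)=13/4, b=Δ0−h0·(2M0+M1)/6=-49/4
seg 1: a=-4, c=M1/2=39/4, d=(M2−M1)/(6·1)=-13/4, b=Δ1−h1·(2M1+M2)/6=-5/2
t_q=3/4 → seg 0, τ=3/4; S=5+-49/4·τ+0·τ²+13/4·τ³=-721/256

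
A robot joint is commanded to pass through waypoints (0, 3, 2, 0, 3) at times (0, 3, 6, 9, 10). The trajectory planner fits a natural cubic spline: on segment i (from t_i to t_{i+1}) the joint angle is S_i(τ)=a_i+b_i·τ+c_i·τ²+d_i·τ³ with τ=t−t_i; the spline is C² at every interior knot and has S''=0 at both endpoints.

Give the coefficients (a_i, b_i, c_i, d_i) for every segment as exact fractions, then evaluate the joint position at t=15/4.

Δ: Δ0=1, Δ1=-1/3, Δ2=-2/3, Δ3=3
row 1: diag=12, rhs=-8; c'=1/4, d'=-2/3
row 2: denom=12−3·1/4=45/4; d'=(-2−3·-2/3)/(45/4)=0
row 3: denom=8−3·4/15=36/5; d'=(22−3·0)/(36/5)=55/18
back: M3=55/18
back: M2=0−4/15·55/18=-22/27
back: M1=-2/3−1/4·-22/27=-25/54
M: M0=0, M1=-25/54, M2=-22/27, M3=55/18, M4=0
seg 0: a=0, c=M0/2=0, d=(M1−M0)/(6·3)=-25/972, b=Δ0−h0·(2M0+M1)/6=133/108
seg 1: a=3, c=M1/2=-25/108, d=(M2−M1)/(6·3)=-19/972, b=Δ1−h1·(2M1+M2)/6=29/54
seg 2: a=2, c=M2/2=-11/27, d=(M3−M2)/(6·3)=209/972, b=Δ2−h2·(2M2+M3)/6=-149/108
seg 3: a=0, c=M3/2=55/36, d=(M4−M3)/(6·1)=-55/108, b=Δ3−h3·(2M3+M4)/6=107/54
t_q=15/4 → seg 1, τ=3/4; S=3+29/54·τ+-25/108·τ²+-19/972·τ³=2507/768

  seg 0: a=0 b=133/108 c=0 d=-25/972
  seg 1: a=3 b=29/54 c=-25/108 d=-19/972
  seg 2: a=2 b=-149/108 c=-11/27 d=209/972
  seg 3: a=0 b=107/54 c=55/36 d=-55/108
S(15/4) = 2507/768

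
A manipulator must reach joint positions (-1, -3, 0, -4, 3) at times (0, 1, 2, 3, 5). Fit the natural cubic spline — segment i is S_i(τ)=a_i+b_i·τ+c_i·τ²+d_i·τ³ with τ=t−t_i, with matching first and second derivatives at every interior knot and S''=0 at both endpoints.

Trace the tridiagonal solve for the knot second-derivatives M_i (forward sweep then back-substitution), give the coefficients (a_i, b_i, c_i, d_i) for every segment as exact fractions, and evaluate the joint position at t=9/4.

Δ: Δ0=-2, Δ1=3, Δ2=-4, Δ3=7/2
row 1: diag=4, rhs=30; c'=1/4, d'=15/2
row 2: denom=4−1·1/4=15/4; d'=(-42−1·15/2)/(15/4)=-66/5
row 3: denom=6−1·4/15=86/15; d'=(45−1·-66/5)/(86/15)=873/86
back: M3=873/86
back: M2=-66/5−4/15·873/86=-684/43
back: M1=15/2−1/4·-684/43=987/86
M: M0=0, M1=987/86, M2=-684/43, M3=873/86, M4=0
seg 0: a=-1, c=M0/2=0, d=(M1−M0)/(6·1)=329/172, b=Δ0−h0·(2M0+M1)/6=-673/172
seg 1: a=-3, c=M1/2=987/172, d=(M2−M1)/(6·1)=-785/172, b=Δ1−h1·(2M1+M2)/6=157/86
seg 2: a=0, c=M2/2=-342/43, d=(M3−M2)/(6·1)=747/172, b=Δ2−h2·(2M2+M3)/6=-67/172
seg 3: a=-4, c=M3/2=873/172, d=(M4−M3)/(6·2)=-291/344, b=Δ3−h3·(2M3+M4)/6=-281/86
t_q=9/4 → seg 2, τ=1/4; S=0+-67/172·τ+-342/43·τ²+747/172·τ³=-5797/11008

  seg 0: a=-1 b=-673/172 c=0 d=329/172
  seg 1: a=-3 b=157/86 c=987/172 d=-785/172
  seg 2: a=0 b=-67/172 c=-342/43 d=747/172
  seg 3: a=-4 b=-281/86 c=873/172 d=-291/344
S(9/4) = -5797/11008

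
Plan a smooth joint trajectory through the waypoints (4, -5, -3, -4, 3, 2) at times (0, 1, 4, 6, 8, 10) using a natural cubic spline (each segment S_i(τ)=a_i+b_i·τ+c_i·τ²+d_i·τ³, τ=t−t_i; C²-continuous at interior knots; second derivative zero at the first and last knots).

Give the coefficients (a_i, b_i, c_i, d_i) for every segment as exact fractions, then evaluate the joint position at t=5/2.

Δ: Δ0=-9, Δ1=2/3, Δ2=-1/2, Δ3=7/2, Δ4=-1/2
row 1: diag=8, rhs=58; c'=3/8, d'=29/4
row 2: denom=10−3·3/8=71/8; d'=(-7−3·29/4)/(71/8)=-230/71
row 3: denom=8−2·16/71=536/71; d'=(24−2·-230/71)/(536/71)=541/134
row 4: denom=8−2·71/268=1001/134; d'=(-24−2·541/134)/(1001/134)=-614/143
back: M4=-614/143
back: M3=541/134−71/268·-614/143=740/143
back: M2=-230/71−16/71·740/143=-630/143
back: M1=29/4−3/8·-630/143=1273/143
M: M0=0, M1=1273/143, M2=-630/143, M3=740/143, M4=-614/143, M5=0
seg 0: a=4, c=M0/2=0, d=(M1−M0)/(6·1)=1273/858, b=Δ0−h0·(2M0+M1)/6=-8995/858
seg 1: a=-5, c=M1/2=1273/286, d=(M2−M1)/(6·3)=-173/234, b=Δ1−h1·(2M1+M2)/6=-2588/429
seg 2: a=-3, c=M2/2=-315/143, d=(M3−M2)/(6·2)=685/858, b=Δ2−h2·(2M2+M3)/6=47/66
seg 3: a=-4, c=M3/2=370/143, d=(M4−M3)/(6·2)=-677/858, b=Δ3−h3·(2M3+M4)/6=1271/858
seg 4: a=3, c=M4/2=-307/143, d=(M5−M4)/(6·2)=307/858, b=Δ4−h4·(2M4+M5)/6=2027/858
t_q=5/2 → seg 1, τ=3/2; S=-5+-2588/429·τ+1273/286·τ²+-173/234·τ³=-14939/2288

  seg 0: a=4 b=-8995/858 c=0 d=1273/858
  seg 1: a=-5 b=-2588/429 c=1273/286 d=-173/234
  seg 2: a=-3 b=47/66 c=-315/143 d=685/858
  seg 3: a=-4 b=1271/858 c=370/143 d=-677/858
  seg 4: a=3 b=2027/858 c=-307/143 d=307/858
S(5/2) = -14939/2288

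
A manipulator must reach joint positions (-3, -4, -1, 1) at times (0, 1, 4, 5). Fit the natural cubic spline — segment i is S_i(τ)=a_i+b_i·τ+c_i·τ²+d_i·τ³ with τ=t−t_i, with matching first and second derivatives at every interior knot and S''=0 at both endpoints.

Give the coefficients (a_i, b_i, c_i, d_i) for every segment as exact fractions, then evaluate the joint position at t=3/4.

Δ: Δ0=-1, Δ1=1, Δ2=2
row 1: diag=8, rhs=12; c'=3/8, d'=3/2
row 2: denom=8−3·3/8=55/8; d'=(6−3·3/2)/(55/8)=12/55
back: M2=12/55
back: M1=3/2−3/8·12/55=78/55
M: M0=0, M1=78/55, M2=12/55, M3=0
seg 0: a=-3, c=M0/2=0, d=(M1−M0)/(6·1)=13/55, b=Δ0−h0·(2M0+M1)/6=-68/55
seg 1: a=-4, c=M1/2=39/55, d=(M2−M1)/(6·3)=-1/15, b=Δ1−h1·(2M1+M2)/6=-29/55
seg 2: a=-1, c=M2/2=6/55, d=(M3−M2)/(6·1)=-2/55, b=Δ2−h2·(2M2+M3)/6=106/55
t_q=3/4 → seg 0, τ=3/4; S=-3+-68/55·τ+0·τ²+13/55·τ³=-13473/3520

  seg 0: a=-3 b=-68/55 c=0 d=13/55
  seg 1: a=-4 b=-29/55 c=39/55 d=-1/15
  seg 2: a=-1 b=106/55 c=6/55 d=-2/55
S(3/4) = -13473/3520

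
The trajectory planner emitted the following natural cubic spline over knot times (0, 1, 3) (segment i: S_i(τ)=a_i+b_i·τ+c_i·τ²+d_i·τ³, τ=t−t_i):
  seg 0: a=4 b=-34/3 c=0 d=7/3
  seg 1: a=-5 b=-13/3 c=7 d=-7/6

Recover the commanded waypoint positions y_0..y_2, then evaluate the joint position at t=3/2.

y_0 = S_0(0) = a_0 = 4
y_1 = S_1(0) = a_1 = -5
y_2 = S_1(2) = 5
t_q=3/2 is in segment 1 (τ=1/2); S_1(τ)=-89/16

y_0=4 y_1=-5 y_2=5
S(3/2) = -89/16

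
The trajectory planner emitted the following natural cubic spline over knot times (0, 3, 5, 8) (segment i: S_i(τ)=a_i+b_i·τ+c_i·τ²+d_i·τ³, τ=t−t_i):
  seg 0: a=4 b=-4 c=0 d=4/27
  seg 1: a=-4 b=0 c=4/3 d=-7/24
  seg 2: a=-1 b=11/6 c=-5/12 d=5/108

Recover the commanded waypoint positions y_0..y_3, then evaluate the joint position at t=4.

y_0=4 y_1=-4 y_2=-1 y_3=2
S(4) = -71/24

y_0 = S_0(0) = a_0 = 4
y_1 = S_1(0) = a_1 = -4
y_2 = S_2(0) = a_2 = -1
y_3 = S_2(3) = 2
t_q=4 is in segment 1 (τ=1); S_1(τ)=-71/24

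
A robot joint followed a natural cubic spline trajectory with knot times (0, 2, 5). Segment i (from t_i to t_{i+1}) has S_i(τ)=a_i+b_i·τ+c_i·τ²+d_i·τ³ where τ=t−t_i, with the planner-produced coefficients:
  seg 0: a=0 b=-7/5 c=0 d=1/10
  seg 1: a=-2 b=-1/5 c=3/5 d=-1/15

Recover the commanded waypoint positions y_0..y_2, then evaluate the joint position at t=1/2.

y_0=0 y_1=-2 y_2=1
S(1/2) = -11/16

y_0 = S_0(0) = a_0 = 0
y_1 = S_1(0) = a_1 = -2
y_2 = S_1(3) = 1
t_q=1/2 is in segment 0 (τ=1/2); S_0(τ)=-11/16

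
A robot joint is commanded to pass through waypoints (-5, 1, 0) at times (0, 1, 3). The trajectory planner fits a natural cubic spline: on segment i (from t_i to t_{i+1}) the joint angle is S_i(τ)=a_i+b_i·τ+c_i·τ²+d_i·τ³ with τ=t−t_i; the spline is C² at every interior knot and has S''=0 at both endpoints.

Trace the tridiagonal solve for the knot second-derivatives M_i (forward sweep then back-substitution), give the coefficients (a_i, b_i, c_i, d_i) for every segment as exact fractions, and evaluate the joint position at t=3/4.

Δ: Δ0=6, Δ1=-1/2
row 1: diag=6, rhs=-39; c'=1/3, d'=-13/2
back: M1=-13/2
M: M0=0, M1=-13/2, M2=0
seg 0: a=-5, c=M0/2=0, d=(M1−M0)/(6·1)=-13/12, b=Δ0−h0·(2M0+M1)/6=85/12
seg 1: a=1, c=M1/2=-13/4, d=(M2−M1)/(6·2)=13/24, b=Δ1−h1·(2M1+M2)/6=23/6
t_q=3/4 → seg 0, τ=3/4; S=-5+85/12·τ+0·τ²+-13/12·τ³=-37/256

  seg 0: a=-5 b=85/12 c=0 d=-13/12
  seg 1: a=1 b=23/6 c=-13/4 d=13/24
S(3/4) = -37/256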